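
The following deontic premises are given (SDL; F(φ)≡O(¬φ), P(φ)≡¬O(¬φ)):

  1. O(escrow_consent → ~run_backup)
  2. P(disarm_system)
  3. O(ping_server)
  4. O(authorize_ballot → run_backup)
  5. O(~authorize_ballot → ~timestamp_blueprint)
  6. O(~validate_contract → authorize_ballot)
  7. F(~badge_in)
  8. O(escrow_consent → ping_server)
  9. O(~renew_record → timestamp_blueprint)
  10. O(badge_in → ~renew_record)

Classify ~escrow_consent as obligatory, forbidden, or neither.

Premise 7 is F(~badge_in), i.e. O(badge_in).
From O(badge_in) and premise 10, O(badge_in → ~renew_record), we obtain O(~renew_record).
From O(~renew_record) and premise 9, O(~renew_record → timestamp_blueprint), we obtain O(timestamp_blueprint).
Premise 5, O(~authorize_ballot → ~timestamp_blueprint), contraposes to O(timestamp_blueprint → authorize_ballot); with O(timestamp_blueprint) we get O(authorize_ballot).
Applying K to premise 4 (O(authorize_ballot → run_backup)) and O(authorize_ballot) yields O(run_backup).
Premise 1, O(escrow_consent → ~run_backup), contraposes to O(run_backup → ~escrow_consent); with O(run_backup) we get O(~escrow_consent).
Premises 2, 3, 6, 8 do not contribute to this derivation.
Hence ~escrow_consent is obligatory.

Obligatory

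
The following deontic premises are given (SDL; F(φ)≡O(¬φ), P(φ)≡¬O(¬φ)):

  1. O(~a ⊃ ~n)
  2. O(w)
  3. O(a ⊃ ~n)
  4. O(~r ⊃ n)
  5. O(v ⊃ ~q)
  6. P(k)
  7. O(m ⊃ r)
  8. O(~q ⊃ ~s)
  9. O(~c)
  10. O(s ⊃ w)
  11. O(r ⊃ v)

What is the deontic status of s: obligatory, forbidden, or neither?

Premises 3 and 1 are O(a ⊃ ~n) and O(~a ⊃ ~n); every ideal world satisfies a or ~a, so in either case ~n holds — hence O(~n).
Premise 4 is O(~r ⊃ n); contrapositively O(~n ⊃ r). Since O(~n) holds, K gives O(r).
Premise 11 is O(r ⊃ v); since O(r), deontic closure gives O(v).
With premise 5, O(v ⊃ ~q), the K-axiom yields O(~q).
Premise 8 is O(~q ⊃ ~s); since O(~q), deontic closure gives O(~s).
Premises 2, 6, 7, 9, 10 do not contribute to this derivation.
Thus O(~s), which is F(s): s is forbidden.

Forbidden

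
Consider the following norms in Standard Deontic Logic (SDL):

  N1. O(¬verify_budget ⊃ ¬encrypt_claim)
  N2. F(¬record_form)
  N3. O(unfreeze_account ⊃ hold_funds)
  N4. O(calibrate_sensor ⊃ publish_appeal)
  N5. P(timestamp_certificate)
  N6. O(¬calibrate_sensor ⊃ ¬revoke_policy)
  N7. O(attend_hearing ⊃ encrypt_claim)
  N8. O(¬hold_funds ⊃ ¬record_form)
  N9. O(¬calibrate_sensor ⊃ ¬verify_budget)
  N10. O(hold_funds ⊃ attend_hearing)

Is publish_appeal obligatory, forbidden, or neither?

Obligatory

Premise 2, F(¬record_form), is equivalent to O(record_form).
Premise 8 is O(¬hold_funds ⊃ ¬record_form); contrapositively O(record_form ⊃ hold_funds). Since O(record_form) holds, K gives O(hold_funds).
With premise 10, O(hold_funds ⊃ attend_hearing), the K-axiom yields O(attend_hearing).
With premise 7, O(attend_hearing ⊃ encrypt_claim), the K-axiom yields O(encrypt_claim).
Premise 1, O(¬verify_budget ⊃ ¬encrypt_claim), contraposes to O(encrypt_claim ⊃ verify_budget); with O(encrypt_claim) we get O(verify_budget).
Premise 9 is O(¬calibrate_sensor ⊃ ¬verify_budget); contrapositively O(verify_budget ⊃ calibrate_sensor). Since O(verify_budget) holds, K gives O(calibrate_sensor).
Applying K to premise 4 (O(calibrate_sensor ⊃ publish_appeal)) and O(calibrate_sensor) yields O(publish_appeal).
Premises 3, 5, 6 do not contribute to this derivation.
Hence publish_appeal is obligatory.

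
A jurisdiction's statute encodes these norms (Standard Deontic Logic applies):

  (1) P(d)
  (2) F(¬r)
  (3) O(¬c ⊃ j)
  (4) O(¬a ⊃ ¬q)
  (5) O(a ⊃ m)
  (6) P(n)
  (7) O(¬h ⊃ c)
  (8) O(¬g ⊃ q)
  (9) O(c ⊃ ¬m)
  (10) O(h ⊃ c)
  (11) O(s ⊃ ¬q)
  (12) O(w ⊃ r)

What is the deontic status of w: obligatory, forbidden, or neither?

Premise 12 is O(w ⊃ r); even if O(r) held, inferring O(w) would be affirming the consequent — invalid.
No premise or chain of K-axiom applications forces O(w), and none forces O(¬w). So w is neither obligatory nor forbidden under these norms.

Neither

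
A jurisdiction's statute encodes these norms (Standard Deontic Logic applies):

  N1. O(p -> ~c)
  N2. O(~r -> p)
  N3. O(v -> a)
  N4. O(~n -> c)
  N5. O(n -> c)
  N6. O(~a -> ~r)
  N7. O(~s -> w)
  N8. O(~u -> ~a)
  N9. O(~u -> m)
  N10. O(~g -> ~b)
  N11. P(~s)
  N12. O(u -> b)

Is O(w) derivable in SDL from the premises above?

No

Premise 7 is O(~s -> w), but O(~s) is not derivable from the premises (the permission P(~s) asserts only ~O(s), not O(~s)), so it does not yield O(w).
No other premise forces O(w). An ideal world satisfying every premise can still have w false, so O(w) is not derivable.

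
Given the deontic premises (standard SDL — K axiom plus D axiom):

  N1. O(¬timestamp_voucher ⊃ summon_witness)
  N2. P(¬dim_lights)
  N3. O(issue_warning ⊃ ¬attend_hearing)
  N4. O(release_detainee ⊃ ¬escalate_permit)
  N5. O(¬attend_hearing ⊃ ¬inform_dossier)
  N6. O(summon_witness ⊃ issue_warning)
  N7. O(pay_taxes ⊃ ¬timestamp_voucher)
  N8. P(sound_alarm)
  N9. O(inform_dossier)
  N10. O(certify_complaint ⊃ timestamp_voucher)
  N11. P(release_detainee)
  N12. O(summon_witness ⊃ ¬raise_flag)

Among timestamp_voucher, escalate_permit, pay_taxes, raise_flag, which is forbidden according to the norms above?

pay_taxes

From premise 9 we have O(inform_dossier).
Premise 5, O(¬attend_hearing ⊃ ¬inform_dossier), contraposes to O(inform_dossier ⊃ attend_hearing); with O(inform_dossier) we get O(attend_hearing).
The contrapositive of premise 3 (O(issue_warning ⊃ ¬attend_hearing)) is O(attend_hearing ⊃ ¬issue_warning), and O(attend_hearing) is already established, so O(¬issue_warning).
The contrapositive of premise 6 (O(summon_witness ⊃ issue_warning)) is O(¬issue_warning ⊃ ¬summon_witness), and O(¬issue_warning) is already established, so O(¬summon_witness).
Premise 1 is O(¬timestamp_voucher ⊃ summon_witness); contrapositively O(¬summon_witness ⊃ timestamp_voucher). Since O(¬summon_witness) holds, K gives O(timestamp_voucher).
The contrapositive of premise 7 (O(pay_taxes ⊃ ¬timestamp_voucher)) is O(timestamp_voucher ⊃ ¬pay_taxes), and O(timestamp_voucher) is already established, so O(¬pay_taxes).
So O(¬pay_taxes) holds, i.e. pay_taxes is forbidden. None of the other listed options is forbidden under the premises.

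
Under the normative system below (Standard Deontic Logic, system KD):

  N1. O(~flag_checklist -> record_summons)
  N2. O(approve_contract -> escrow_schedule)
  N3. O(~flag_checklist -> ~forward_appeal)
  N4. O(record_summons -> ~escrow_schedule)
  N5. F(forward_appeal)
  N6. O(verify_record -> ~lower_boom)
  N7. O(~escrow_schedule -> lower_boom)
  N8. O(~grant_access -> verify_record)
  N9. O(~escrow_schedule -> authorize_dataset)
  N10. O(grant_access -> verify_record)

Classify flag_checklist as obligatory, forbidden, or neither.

Obligatory

Premises 8 and 10 cover both cases: O(~grant_access -> verify_record) and O(grant_access -> verify_record). Since ~grant_access ∨ grant_access is a tautology, O(verify_record) follows.
Applying K to premise 6 (O(verify_record -> ~lower_boom)) and O(verify_record) yields O(~lower_boom).
Premise 7 is O(~escrow_schedule -> lower_boom); contrapositively O(~lower_boom -> escrow_schedule). Since O(~lower_boom) holds, K gives O(escrow_schedule).
Premise 4 is O(record_summons -> ~escrow_schedule); contrapositively O(escrow_schedule -> ~record_summons). Since O(escrow_schedule) holds, K gives O(~record_summons).
The contrapositive of premise 1 (O(~flag_checklist -> record_summons)) is O(~record_summons -> flag_checklist), and O(~record_summons) is already established, so O(flag_checklist).
Premises 2, 3, 5, 9 do not contribute to this derivation.
Hence flag_checklist is obligatory.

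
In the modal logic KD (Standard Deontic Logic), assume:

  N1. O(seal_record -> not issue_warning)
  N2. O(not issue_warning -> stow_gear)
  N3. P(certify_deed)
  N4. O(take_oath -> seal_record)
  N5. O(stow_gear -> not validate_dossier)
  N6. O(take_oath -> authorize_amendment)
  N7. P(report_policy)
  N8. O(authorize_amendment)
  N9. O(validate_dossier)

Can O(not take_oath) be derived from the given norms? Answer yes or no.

Yes

Premise 9 states O(validate_dossier) outright.
Premise 5, O(stow_gear -> not validate_dossier), contraposes to O(validate_dossier -> not stow_gear); with O(validate_dossier) we get O(not stow_gear).
The contrapositive of premise 2 (O(not issue_warning -> stow_gear)) is O(not stow_gear -> issue_warning), and O(not stow_gear) is already established, so O(issue_warning).
The contrapositive of premise 1 (O(seal_record -> not issue_warning)) is O(issue_warning -> not seal_record), and O(issue_warning) is already established, so O(not seal_record).
Premise 4, O(take_oath -> seal_record), contraposes to O(not seal_record -> not take_oath); with O(not seal_record) we get O(not take_oath).
Premises 3, 6, 7, 8 do not contribute to this derivation.
So O(not take_oath) follows.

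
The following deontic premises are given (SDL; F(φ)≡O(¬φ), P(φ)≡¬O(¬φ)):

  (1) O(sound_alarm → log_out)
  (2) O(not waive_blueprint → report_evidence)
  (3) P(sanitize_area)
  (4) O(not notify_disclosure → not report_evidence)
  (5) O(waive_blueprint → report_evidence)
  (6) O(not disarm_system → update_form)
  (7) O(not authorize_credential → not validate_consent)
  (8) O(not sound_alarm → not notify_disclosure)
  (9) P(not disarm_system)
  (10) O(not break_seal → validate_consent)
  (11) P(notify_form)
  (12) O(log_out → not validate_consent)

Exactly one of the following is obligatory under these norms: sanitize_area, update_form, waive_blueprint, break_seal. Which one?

break_seal

Premises 5 and 2 are O(waive_blueprint → report_evidence) and O(not waive_blueprint → report_evidence); every ideal world satisfies waive_blueprint or not waive_blueprint, so in either case report_evidence holds — hence O(report_evidence).
Premise 4, O(not notify_disclosure → not report_evidence), contraposes to O(report_evidence → notify_disclosure); with O(report_evidence) we get O(notify_disclosure).
Premise 8, O(not sound_alarm → not notify_disclosure), contraposes to O(notify_disclosure → sound_alarm); with O(notify_disclosure) we get O(sound_alarm).
From O(sound_alarm) and premise 1, O(sound_alarm → log_out), we obtain O(log_out).
From O(log_out) and premise 12, O(log_out → not validate_consent), we obtain O(not validate_consent).
Premise 10 is O(not break_seal → validate_consent); contrapositively O(not validate_consent → break_seal). Since O(not validate_consent) holds, K gives O(break_seal).
So O(break_seal) holds — break_seal is obligatory. None of the other listed options is made obligatory by any chain of premises.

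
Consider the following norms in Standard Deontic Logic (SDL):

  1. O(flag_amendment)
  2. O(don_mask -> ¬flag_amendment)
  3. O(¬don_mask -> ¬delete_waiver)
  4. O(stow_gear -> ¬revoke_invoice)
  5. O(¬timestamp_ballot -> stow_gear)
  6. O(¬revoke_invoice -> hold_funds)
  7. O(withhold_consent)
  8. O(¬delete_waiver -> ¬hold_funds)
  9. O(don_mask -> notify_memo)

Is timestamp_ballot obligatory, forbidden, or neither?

Premise 1 gives O(flag_amendment).
Premise 2, O(don_mask -> ¬flag_amendment), contraposes to O(flag_amendment -> ¬don_mask); with O(flag_amendment) we get O(¬don_mask).
Premise 3 is O(¬don_mask -> ¬delete_waiver); since O(¬don_mask), deontic closure gives O(¬delete_waiver).
Premise 8 is O(¬delete_waiver -> ¬hold_funds); since O(¬delete_waiver), deontic closure gives O(¬hold_funds).
Premise 6, O(¬revoke_invoice -> hold_funds), contraposes to O(¬hold_funds -> revoke_invoice); with O(¬hold_funds) we get O(revoke_invoice).
Premise 4 is O(stow_gear -> ¬revoke_invoice); contrapositively O(revoke_invoice -> ¬stow_gear). Since O(revoke_invoice) holds, K gives O(¬stow_gear).
Premise 5, O(¬timestamp_ballot -> stow_gear), contraposes to O(¬stow_gear -> timestamp_ballot); with O(¬stow_gear) we get O(timestamp_ballot).
Premises 7, 9 do not contribute to this derivation.
Hence timestamp_ballot is obligatory.

Obligatory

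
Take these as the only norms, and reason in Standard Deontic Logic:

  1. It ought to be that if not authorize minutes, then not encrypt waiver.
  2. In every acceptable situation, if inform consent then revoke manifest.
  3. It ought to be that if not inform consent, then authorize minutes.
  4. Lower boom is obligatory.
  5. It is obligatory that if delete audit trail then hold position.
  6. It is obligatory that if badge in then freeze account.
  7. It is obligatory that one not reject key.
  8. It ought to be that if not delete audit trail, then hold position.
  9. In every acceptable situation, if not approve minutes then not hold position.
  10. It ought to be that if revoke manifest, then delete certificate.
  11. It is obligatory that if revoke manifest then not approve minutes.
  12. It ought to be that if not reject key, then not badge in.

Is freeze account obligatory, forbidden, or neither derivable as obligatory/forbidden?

Premise 6 is O(badge_in → freeze_account), but O(badge_in) is not derivable from the premises, so it does not yield O(freeze_account).
No premise or chain of K-axiom applications forces O(freeze_account), and none forces O(¬freeze_account). So freeze_account is neither obligatory nor forbidden under these norms.

Neither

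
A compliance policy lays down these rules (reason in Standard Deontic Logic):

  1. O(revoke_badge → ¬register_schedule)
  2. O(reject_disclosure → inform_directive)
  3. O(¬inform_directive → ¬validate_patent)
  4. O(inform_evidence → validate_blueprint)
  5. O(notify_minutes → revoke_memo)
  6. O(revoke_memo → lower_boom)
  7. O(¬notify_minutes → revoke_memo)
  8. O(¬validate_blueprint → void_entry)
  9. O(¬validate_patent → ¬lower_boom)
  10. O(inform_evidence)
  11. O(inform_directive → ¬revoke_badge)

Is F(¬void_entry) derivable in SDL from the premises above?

No

Premise 8 is O(¬validate_blueprint → void_entry), but O(¬validate_blueprint) is not derivable from the premises, so it does not yield O(void_entry).
No other premise forces O(void_entry). An ideal world satisfying every premise can still have ¬void_entry true, so F(¬void_entry) is not derivable.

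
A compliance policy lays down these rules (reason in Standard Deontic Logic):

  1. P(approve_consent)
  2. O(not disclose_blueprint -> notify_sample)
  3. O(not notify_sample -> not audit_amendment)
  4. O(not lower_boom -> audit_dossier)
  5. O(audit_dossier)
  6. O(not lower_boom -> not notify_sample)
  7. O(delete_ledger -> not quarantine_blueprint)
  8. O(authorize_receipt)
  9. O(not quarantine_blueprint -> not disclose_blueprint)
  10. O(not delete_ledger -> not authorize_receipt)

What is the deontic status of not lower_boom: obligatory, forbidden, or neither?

Premise 8 states O(authorize_receipt) outright.
The contrapositive of premise 10 (O(not delete_ledger -> not authorize_receipt)) is O(authorize_receipt -> delete_ledger), and O(authorize_receipt) is already established, so O(delete_ledger).
With premise 7, O(delete_ledger -> not quarantine_blueprint), the K-axiom yields O(not quarantine_blueprint).
Applying K to premise 9 (O(not quarantine_blueprint -> not disclose_blueprint)) and O(not quarantine_blueprint) yields O(not disclose_blueprint).
With premise 2, O(not disclose_blueprint -> notify_sample), the K-axiom yields O(notify_sample).
Premise 6, O(not lower_boom -> not notify_sample), contraposes to O(notify_sample -> lower_boom); with O(notify_sample) we get O(lower_boom).
Premises 1, 3, 4, 5 do not contribute to this derivation.
Thus O(lower_boom), which is F(not lower_boom): not lower_boom is forbidden.

Forbidden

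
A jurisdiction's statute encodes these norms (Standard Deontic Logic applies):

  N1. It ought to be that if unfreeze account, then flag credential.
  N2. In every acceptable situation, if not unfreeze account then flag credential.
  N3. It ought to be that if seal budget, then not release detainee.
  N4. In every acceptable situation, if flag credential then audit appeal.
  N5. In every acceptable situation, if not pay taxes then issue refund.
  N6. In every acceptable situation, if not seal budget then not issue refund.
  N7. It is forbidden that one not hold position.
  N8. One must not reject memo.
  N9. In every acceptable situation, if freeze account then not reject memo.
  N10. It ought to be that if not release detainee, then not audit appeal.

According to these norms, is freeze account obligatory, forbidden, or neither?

Neither

Premise 9 is O(freeze_account → ¬reject_memo); even if O(¬reject_memo) held, inferring O(freeze_account) would be affirming the consequent — invalid.
No premise or chain of K-axiom applications forces O(freeze_account), and none forces O(¬freeze_account). So freeze_account is neither obligatory nor forbidden under these norms.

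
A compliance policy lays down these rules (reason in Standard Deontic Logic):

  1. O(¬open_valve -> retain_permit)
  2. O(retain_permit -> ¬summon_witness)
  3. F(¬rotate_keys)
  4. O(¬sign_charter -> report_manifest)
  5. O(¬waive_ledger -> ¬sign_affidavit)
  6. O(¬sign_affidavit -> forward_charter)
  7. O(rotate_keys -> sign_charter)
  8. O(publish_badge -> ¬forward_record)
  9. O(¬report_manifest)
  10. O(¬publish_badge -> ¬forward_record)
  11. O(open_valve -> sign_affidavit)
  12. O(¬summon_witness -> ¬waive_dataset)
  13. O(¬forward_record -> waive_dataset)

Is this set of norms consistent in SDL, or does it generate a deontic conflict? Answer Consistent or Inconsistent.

Premise 4 is O(¬sign_charter -> report_manifest), but O(¬sign_charter) is not derivable from the premises, so it does not yield O(report_manifest).
So O(report_manifest) is not derivable, and the apparent clash with O(¬report_manifest) does not arise.
A world satisfying every obligation exists (e.g. forward_charter=false, forward_record=false, open_valve=true, publish_badge=false, report_manifest=false, retain_permit=false, rotate_keys=true, sign_affidavit=true, sign_charter=true, summon_witness=true, waive_dataset=true, waive_ledger=true); no atom is both obligatory and forbidden, so the set is consistent.

Consistent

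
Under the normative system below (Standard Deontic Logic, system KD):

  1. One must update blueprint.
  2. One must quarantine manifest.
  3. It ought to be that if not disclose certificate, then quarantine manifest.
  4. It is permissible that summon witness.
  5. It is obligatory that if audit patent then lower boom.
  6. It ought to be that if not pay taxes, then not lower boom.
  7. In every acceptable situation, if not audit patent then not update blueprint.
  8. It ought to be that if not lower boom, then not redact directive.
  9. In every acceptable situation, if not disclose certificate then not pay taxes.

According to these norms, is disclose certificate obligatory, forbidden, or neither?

Obligatory

Premise 1 states O(update_blueprint) outright.
Premise 7 is O(¬audit_patent → ¬update_blueprint); contrapositively O(update_blueprint → audit_patent). Since O(update_blueprint) holds, K gives O(audit_patent).
From O(audit_patent) and premise 5, O(audit_patent → lower_boom), we obtain O(lower_boom).
Premise 6, O(¬pay_taxes → ¬lower_boom), contraposes to O(lower_boom → pay_taxes); with O(lower_boom) we get O(pay_taxes).
The contrapositive of premise 9 (O(¬disclose_certificate → ¬pay_taxes)) is O(pay_taxes → disclose_certificate), and O(pay_taxes) is already established, so O(disclose_certificate).
Premises 2, 3, 4, 8 do not contribute to this derivation.
Hence disclose_certificate is obligatory.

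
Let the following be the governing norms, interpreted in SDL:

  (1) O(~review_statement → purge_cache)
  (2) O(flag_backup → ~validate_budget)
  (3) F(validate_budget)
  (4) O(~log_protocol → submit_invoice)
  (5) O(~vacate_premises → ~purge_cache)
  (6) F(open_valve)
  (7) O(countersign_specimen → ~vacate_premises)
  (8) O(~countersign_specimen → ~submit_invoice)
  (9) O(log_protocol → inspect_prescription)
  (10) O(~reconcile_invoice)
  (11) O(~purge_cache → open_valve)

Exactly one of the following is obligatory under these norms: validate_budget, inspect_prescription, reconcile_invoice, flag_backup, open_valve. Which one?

F(open_valve) at premise 6 means O(~open_valve).
Premise 11, O(~purge_cache → open_valve), contraposes to O(~open_valve → purge_cache); with O(~open_valve) we get O(purge_cache).
The contrapositive of premise 5 (O(~vacate_premises → ~purge_cache)) is O(purge_cache → vacate_premises), and O(purge_cache) is already established, so O(vacate_premises).
The contrapositive of premise 7 (O(countersign_specimen → ~vacate_premises)) is O(vacate_premises → ~countersign_specimen), and O(vacate_premises) is already established, so O(~countersign_specimen).
With premise 8, O(~countersign_specimen → ~submit_invoice), the K-axiom yields O(~submit_invoice).
Premise 4, O(~log_protocol → submit_invoice), contraposes to O(~submit_invoice → log_protocol); with O(~submit_invoice) we get O(log_protocol).
With premise 9, O(log_protocol → inspect_prescription), the K-axiom yields O(inspect_prescription).
So O(inspect_prescription) holds — inspect_prescription is obligatory. None of the other listed options is made obligatory by any chain of premises.

inspect_prescription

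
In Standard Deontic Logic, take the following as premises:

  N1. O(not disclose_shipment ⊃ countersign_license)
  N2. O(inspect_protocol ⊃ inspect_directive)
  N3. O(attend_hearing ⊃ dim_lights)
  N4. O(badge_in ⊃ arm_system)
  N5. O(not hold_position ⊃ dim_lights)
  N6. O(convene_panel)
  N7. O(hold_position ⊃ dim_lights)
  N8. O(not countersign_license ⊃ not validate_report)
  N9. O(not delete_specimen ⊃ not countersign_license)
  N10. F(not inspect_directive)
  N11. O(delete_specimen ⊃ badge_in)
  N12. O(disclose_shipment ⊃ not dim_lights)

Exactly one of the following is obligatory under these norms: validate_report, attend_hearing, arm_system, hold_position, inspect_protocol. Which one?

By case analysis on hold_position: premise 7 gives O(hold_position ⊃ dim_lights) and premise 5 gives O(not hold_position ⊃ dim_lights), so O(dim_lights) either way.
Premise 12 is O(disclose_shipment ⊃ not dim_lights); contrapositively O(dim_lights ⊃ not disclose_shipment). Since O(dim_lights) holds, K gives O(not disclose_shipment).
From O(not disclose_shipment) and premise 1, O(not disclose_shipment ⊃ countersign_license), we obtain O(countersign_license).
Premise 9 is O(not delete_specimen ⊃ not countersign_license); contrapositively O(countersign_license ⊃ delete_specimen). Since O(countersign_license) holds, K gives O(delete_specimen).
Premise 11 is O(delete_specimen ⊃ badge_in); since O(delete_specimen), deontic closure gives O(badge_in).
With premise 4, O(badge_in ⊃ arm_system), the K-axiom yields O(arm_system).
So O(arm_system) holds — arm_system is obligatory. None of the other listed options is made obligatory by any chain of premises.

arm_system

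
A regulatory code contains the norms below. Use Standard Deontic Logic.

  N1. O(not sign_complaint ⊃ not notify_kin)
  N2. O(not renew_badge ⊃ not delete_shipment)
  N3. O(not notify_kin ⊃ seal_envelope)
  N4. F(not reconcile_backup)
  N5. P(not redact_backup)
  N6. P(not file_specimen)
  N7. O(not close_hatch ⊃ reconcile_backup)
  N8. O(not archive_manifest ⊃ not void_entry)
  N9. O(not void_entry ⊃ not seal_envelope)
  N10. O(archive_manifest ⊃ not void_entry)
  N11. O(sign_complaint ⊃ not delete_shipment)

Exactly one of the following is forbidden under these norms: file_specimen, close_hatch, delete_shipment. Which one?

delete_shipment

Premises 10 and 8 cover both cases: O(archive_manifest ⊃ not void_entry) and O(not archive_manifest ⊃ not void_entry). Since archive_manifest ∨ not archive_manifest is a tautology, O(not void_entry) follows.
Applying K to premise 9 (O(not void_entry ⊃ not seal_envelope)) and O(not void_entry) yields O(not seal_envelope).
Premise 3 is O(not notify_kin ⊃ seal_envelope); contrapositively O(not seal_envelope ⊃ notify_kin). Since O(not seal_envelope) holds, K gives O(notify_kin).
The contrapositive of premise 1 (O(not sign_complaint ⊃ not notify_kin)) is O(notify_kin ⊃ sign_complaint), and O(notify_kin) is already established, so O(sign_complaint).
With premise 11, O(sign_complaint ⊃ not delete_shipment), the K-axiom yields O(not delete_shipment).
So O(not delete_shipment) holds, i.e. delete_shipment is forbidden. None of the other listed options is forbidden under the premises.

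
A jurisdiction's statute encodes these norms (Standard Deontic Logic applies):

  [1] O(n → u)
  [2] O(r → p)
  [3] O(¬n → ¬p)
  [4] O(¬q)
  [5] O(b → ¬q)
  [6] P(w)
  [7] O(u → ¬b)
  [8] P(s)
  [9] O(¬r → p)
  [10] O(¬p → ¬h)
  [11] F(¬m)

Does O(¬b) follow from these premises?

Premises 9 and 2 cover both cases: O(¬r → p) and O(r → p). Since ¬r ∨ r is a tautology, O(p) follows.
Premise 3 is O(¬n → ¬p); contrapositively O(p → n). Since O(p) holds, K gives O(n).
Premise 1 is O(n → u); since O(n), deontic closure gives O(u).
Premise 7 is O(u → ¬b); since O(u), deontic closure gives O(¬b).
Premises 4, 5, 6, 8, 10, 11 do not contribute to this derivation.
So O(¬b) follows.

Yes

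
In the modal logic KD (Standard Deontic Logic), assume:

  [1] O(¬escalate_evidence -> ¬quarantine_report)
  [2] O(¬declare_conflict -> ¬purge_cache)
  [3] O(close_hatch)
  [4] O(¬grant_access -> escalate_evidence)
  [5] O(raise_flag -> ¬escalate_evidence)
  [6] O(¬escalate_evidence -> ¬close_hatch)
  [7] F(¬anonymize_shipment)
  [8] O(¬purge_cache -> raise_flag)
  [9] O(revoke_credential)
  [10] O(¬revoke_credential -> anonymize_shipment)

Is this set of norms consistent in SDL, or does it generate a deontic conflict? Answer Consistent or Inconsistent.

Consistent

Premise 10 is O(¬revoke_credential -> anonymize_shipment); even if O(anonymize_shipment) held, inferring O(¬revoke_credential) would be affirming the consequent — invalid.
So O(¬revoke_credential) is not derivable, and the apparent clash with O(revoke_credential) does not arise.
A world satisfying every obligation exists (e.g. anonymize_shipment=true, close_hatch=true, declare_conflict=true, escalate_evidence=true, grant_access=false, purge_cache=true, quarantine_report=false, raise_flag=false, revoke_credential=true); no atom is both obligatory and forbidden, so the set is consistent.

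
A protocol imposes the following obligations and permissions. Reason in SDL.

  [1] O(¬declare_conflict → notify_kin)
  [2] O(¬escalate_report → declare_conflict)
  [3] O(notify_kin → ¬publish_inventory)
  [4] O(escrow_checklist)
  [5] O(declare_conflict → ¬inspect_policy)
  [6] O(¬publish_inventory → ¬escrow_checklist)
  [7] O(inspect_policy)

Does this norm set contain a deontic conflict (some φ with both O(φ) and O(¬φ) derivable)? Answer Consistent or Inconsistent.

Premise 4 states O(escrow_checklist) outright.
Premise 6, O(¬publish_inventory → ¬escrow_checklist), contraposes to O(escrow_checklist → publish_inventory); with O(escrow_checklist) we get O(publish_inventory).
Premise 3, O(notify_kin → ¬publish_inventory), contraposes to O(publish_inventory → ¬notify_kin); with O(publish_inventory) we get O(¬notify_kin).
The contrapositive of premise 1 (O(¬declare_conflict → notify_kin)) is O(¬notify_kin → declare_conflict), and O(¬notify_kin) is already established, so O(declare_conflict).
With premise 5, O(declare_conflict → ¬inspect_policy), the K-axiom yields O(¬inspect_policy).
Yet premise 7 states O(inspect_policy).
We now have both O(¬inspect_policy) and O(inspect_policy) — inspect_policy is simultaneously obligatory and forbidden, violating the D-axiom.

Inconsistent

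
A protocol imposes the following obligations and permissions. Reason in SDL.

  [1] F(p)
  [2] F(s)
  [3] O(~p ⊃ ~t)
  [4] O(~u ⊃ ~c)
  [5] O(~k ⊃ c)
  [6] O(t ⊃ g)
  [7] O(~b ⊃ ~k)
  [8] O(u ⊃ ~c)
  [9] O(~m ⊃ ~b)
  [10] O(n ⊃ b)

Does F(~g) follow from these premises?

Premise 6 is O(t ⊃ g), but O(t) is not derivable from the premises, so it does not yield O(g).
No other premise forces O(g). An ideal world satisfying every premise can still have ~g true, so F(~g) is not derivable.

No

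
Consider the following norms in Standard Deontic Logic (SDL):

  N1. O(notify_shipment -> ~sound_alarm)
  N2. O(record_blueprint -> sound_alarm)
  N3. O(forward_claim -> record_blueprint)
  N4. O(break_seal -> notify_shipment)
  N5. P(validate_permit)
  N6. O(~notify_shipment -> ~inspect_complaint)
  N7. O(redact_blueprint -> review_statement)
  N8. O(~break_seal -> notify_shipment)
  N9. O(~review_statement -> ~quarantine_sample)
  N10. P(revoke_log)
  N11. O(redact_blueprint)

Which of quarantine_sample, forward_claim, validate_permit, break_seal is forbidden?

forward_claim

Premises 4 and 8 cover both cases: O(break_seal -> notify_shipment) and O(~break_seal -> notify_shipment). Since break_seal ∨ ~break_seal is a tautology, O(notify_shipment) follows.
With premise 1, O(notify_shipment -> ~sound_alarm), the K-axiom yields O(~sound_alarm).
Premise 2 is O(record_blueprint -> sound_alarm); contrapositively O(~sound_alarm -> ~record_blueprint). Since O(~sound_alarm) holds, K gives O(~record_blueprint).
Premise 3, O(forward_claim -> record_blueprint), contraposes to O(~record_blueprint -> ~forward_claim); with O(~record_blueprint) we get O(~forward_claim).
So O(~forward_claim) holds, i.e. forward_claim is forbidden. None of the other listed options is forbidden under the premises.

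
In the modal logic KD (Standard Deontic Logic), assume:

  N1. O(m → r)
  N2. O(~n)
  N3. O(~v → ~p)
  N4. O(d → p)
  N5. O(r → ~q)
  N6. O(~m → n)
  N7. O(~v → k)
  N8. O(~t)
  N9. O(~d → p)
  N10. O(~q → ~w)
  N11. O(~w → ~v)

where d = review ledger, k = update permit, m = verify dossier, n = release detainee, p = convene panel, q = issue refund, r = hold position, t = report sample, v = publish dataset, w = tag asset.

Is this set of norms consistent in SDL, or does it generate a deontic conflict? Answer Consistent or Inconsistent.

Inconsistent

By case analysis on d: premise 4 gives O(d → p) and premise 9 gives O(~d → p), so O(p) either way.
The contrapositive of premise 3 (O(~v → ~p)) is O(p → v), and O(p) is already established, so O(v).
Premise 11 is O(~w → ~v); contrapositively O(v → w). Since O(v) holds, K gives O(w).
Premise 10 is O(~q → ~w); contrapositively O(w → q). Since O(w) holds, K gives O(q).
Premise 5, O(r → ~q), contraposes to O(q → ~r); with O(q) we get O(~r).
Premise 1, O(m → r), contraposes to O(~r → ~m); with O(~r) we get O(~m).
Premise 6 is O(~m → n); since O(~m), deontic closure gives O(n).
However, premise 2 gives O(~n).
We now have both O(n) and O(~n) — n is simultaneously obligatory and forbidden, violating the D-axiom.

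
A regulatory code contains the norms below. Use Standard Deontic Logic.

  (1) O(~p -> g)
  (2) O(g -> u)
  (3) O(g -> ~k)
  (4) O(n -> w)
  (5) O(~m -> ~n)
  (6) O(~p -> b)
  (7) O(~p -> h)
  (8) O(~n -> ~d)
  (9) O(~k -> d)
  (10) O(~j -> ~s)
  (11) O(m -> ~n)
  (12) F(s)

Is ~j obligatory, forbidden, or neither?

Premise 10 is O(~j -> ~s); even if O(~s) held, inferring O(~j) would be affirming the consequent — invalid.
No premise or chain of K-axiom applications forces O(~j), and none forces O(j). So ~j is neither obligatory nor forbidden under these norms.

Neither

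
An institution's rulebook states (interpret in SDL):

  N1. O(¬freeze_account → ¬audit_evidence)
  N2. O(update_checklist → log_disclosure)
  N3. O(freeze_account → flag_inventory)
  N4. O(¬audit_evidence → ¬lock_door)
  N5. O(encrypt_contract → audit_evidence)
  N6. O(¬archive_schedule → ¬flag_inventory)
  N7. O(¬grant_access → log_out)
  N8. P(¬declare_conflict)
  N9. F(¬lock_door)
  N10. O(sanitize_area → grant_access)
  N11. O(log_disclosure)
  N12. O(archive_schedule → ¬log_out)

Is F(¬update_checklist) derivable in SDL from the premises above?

Premise 2 is O(update_checklist → log_disclosure); even if O(log_disclosure) held, inferring O(update_checklist) would be affirming the consequent — invalid.
No other premise forces O(update_checklist). An ideal world satisfying every premise can still have ¬update_checklist true, so F(¬update_checklist) is not derivable.

No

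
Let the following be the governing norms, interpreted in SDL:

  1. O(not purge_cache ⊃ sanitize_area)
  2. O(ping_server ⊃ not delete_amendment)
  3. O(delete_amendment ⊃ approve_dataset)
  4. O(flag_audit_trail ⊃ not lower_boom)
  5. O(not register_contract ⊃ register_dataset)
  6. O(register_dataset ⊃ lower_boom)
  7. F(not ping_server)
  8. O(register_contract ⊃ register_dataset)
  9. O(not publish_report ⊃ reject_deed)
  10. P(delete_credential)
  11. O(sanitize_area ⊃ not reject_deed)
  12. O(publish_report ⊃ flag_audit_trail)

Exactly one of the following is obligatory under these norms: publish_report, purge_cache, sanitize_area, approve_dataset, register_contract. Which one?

By case analysis on not register_contract: premise 5 gives O(not register_contract ⊃ register_dataset) and premise 8 gives O(register_contract ⊃ register_dataset), so O(register_dataset) either way.
From O(register_dataset) and premise 6, O(register_dataset ⊃ lower_boom), we obtain O(lower_boom).
The contrapositive of premise 4 (O(flag_audit_trail ⊃ not lower_boom)) is O(lower_boom ⊃ not flag_audit_trail), and O(lower_boom) is already established, so O(not flag_audit_trail).
The contrapositive of premise 12 (O(publish_report ⊃ flag_audit_trail)) is O(not flag_audit_trail ⊃ not publish_report), and O(not flag_audit_trail) is already established, so O(not publish_report).
Premise 9 is O(not publish_report ⊃ reject_deed); since O(not publish_report), deontic closure gives O(reject_deed).
Premise 11, O(sanitize_area ⊃ not reject_deed), contraposes to O(reject_deed ⊃ not sanitize_area); with O(reject_deed) we get O(not sanitize_area).
Premise 1, O(not purge_cache ⊃ sanitize_area), contraposes to O(not sanitize_area ⊃ purge_cache); with O(not sanitize_area) we get O(purge_cache).
So O(purge_cache) holds — purge_cache is obligatory. None of the other listed options is made obligatory by any chain of premises.

purge_cache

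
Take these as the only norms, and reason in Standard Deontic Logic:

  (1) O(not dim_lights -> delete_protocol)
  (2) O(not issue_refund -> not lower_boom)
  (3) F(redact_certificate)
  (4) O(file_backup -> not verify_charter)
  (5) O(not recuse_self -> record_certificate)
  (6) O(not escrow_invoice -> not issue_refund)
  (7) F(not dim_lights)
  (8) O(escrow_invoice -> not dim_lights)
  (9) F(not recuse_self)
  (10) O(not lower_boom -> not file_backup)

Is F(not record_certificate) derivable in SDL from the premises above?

No

Premise 5 is O(not recuse_self -> record_certificate), but O(not recuse_self) is not derivable from the premises, so it does not yield O(record_certificate).
No other premise forces O(record_certificate). An ideal world satisfying every premise can still have not record_certificate true, so F(not record_certificate) is not derivable.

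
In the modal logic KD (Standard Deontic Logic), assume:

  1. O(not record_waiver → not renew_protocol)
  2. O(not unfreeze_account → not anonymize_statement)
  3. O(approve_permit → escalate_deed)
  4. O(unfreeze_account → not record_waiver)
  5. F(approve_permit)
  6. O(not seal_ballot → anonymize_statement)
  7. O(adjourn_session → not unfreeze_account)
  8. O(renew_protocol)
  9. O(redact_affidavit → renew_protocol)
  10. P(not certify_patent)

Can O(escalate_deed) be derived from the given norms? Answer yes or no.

Premise 3 is O(approve_permit → escalate_deed), but O(approve_permit) is not derivable from the premises, so it does not yield O(escalate_deed).
No other premise forces O(escalate_deed). An ideal world satisfying every premise can still have escalate_deed false, so O(escalate_deed) is not derivable.

No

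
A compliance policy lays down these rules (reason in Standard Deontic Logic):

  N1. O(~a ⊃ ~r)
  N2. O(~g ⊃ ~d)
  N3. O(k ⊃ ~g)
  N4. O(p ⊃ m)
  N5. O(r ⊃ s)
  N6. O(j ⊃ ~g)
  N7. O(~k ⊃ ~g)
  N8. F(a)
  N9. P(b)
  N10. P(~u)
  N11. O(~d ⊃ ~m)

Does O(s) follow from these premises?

Premise 5 is O(r ⊃ s), but O(r) is not derivable from the premises, so it does not yield O(s).
No other premise forces O(s). An ideal world satisfying every premise can still have s false, so O(s) is not derivable.

No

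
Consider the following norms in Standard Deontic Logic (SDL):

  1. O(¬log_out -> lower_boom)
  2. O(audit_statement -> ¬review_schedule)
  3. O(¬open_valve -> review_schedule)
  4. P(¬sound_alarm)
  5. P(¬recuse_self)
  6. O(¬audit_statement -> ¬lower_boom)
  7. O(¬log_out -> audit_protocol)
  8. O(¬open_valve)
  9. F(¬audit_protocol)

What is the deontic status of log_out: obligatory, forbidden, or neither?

Obligatory

Premise 8 states O(¬open_valve) outright.
From O(¬open_valve) and premise 3, O(¬open_valve -> review_schedule), we obtain O(review_schedule).
The contrapositive of premise 2 (O(audit_statement -> ¬review_schedule)) is O(review_schedule -> ¬audit_statement), and O(review_schedule) is already established, so O(¬audit_statement).
With premise 6, O(¬audit_statement -> ¬lower_boom), the K-axiom yields O(¬lower_boom).
The contrapositive of premise 1 (O(¬log_out -> lower_boom)) is O(¬lower_boom -> log_out), and O(¬lower_boom) is already established, so O(log_out).
Premises 4, 5, 7, 9 do not contribute to this derivation.
Hence log_out is obligatory.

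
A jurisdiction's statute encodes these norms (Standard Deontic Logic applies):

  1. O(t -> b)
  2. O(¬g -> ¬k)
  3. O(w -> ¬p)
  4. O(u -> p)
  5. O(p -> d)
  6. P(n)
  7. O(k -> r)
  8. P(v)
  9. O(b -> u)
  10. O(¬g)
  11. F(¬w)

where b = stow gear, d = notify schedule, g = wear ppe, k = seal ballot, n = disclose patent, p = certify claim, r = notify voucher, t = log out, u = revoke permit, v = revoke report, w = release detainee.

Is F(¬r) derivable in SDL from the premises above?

Premise 7 is O(k -> r), but O(k) is not derivable from the premises, so it does not yield O(r).
No other premise forces O(r). An ideal world satisfying every premise can still have ¬r true, so F(¬r) is not derivable.

No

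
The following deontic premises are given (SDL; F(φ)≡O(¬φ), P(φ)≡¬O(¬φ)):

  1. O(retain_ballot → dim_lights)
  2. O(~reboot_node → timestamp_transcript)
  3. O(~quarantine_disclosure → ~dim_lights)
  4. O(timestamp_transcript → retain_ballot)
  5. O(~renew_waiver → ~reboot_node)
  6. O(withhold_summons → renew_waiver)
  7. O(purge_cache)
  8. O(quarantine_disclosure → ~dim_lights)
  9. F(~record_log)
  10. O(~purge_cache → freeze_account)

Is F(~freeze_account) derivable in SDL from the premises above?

Premise 10 is O(~purge_cache → freeze_account), but O(~purge_cache) is not derivable from the premises, so it does not yield O(freeze_account).
No other premise forces O(freeze_account). An ideal world satisfying every premise can still have ~freeze_account true, so F(~freeze_account) is not derivable.

No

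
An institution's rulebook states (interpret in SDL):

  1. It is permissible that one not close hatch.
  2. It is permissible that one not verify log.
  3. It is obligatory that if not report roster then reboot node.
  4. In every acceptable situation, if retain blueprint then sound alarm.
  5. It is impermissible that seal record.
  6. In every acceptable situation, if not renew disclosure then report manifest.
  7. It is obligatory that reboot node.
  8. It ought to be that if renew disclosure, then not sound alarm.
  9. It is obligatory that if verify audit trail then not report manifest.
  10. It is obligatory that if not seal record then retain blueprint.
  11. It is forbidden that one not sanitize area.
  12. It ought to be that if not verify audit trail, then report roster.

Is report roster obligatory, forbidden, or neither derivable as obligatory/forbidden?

F(seal_record) at premise 5 means O(¬seal_record).
From O(¬seal_record) and premise 10, O(¬seal_record → retain_blueprint), we obtain O(retain_blueprint).
Applying K to premise 4 (O(retain_blueprint → sound_alarm)) and O(retain_blueprint) yields O(sound_alarm).
Premise 8, O(renew_disclosure → ¬sound_alarm), contraposes to O(sound_alarm → ¬renew_disclosure); with O(sound_alarm) we get O(¬renew_disclosure).
Applying K to premise 6 (O(¬renew_disclosure → report_manifest)) and O(¬renew_disclosure) yields O(report_manifest).
Premise 9 is O(verify_audit_trail → ¬report_manifest); contrapositively O(report_manifest → ¬verify_audit_trail). Since O(report_manifest) holds, K gives O(¬verify_audit_trail).
Premise 12 is O(¬verify_audit_trail → report_roster); since O(¬verify_audit_trail), deontic closure gives O(report_roster).
Premises 1, 2, 3, 7, 11 do not contribute to this derivation.
Hence report_roster is obligatory.

Obligatory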